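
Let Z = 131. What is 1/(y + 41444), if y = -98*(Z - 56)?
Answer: 1/34094 ≈ 2.9331e-5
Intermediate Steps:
y = -7350 (y = -98*(131 - 56) = -98*75 = -7350)
1/(y + 41444) = 1/(-7350 + 41444) = 1/34094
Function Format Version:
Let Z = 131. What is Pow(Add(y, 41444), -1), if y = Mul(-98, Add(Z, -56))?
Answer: Rational(1, 34094) ≈ 2.9331e-5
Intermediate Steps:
y = -7350 (y = Mul(-98, Add(131, -56)) = Mul(-98, 75) = -7350)
Pow(Add(y, 41444), -1) = Pow(Add(-7350, 41444), -1) = Pow(34094, -1) = Rational(1, 34094)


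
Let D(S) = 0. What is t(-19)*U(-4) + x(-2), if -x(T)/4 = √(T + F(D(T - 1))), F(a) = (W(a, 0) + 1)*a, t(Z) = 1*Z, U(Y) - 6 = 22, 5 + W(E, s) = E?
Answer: -532 - 4*I*√2 ≈ -532.0 - 5.6569*I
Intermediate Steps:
W(E, s) = -5 + E
U(Y) = 28 (U(Y) = 6 + 22 = 28)
t(Z) = Z
F(a) = a*(-4 + a) (F(a) = ((-5 + a) + 1)*a = (-4 + a)*a = a*(-4 + a))
x(T) = -4*√T (x(T) = -4*√(T + 0*(-4 + 0)) = -4*√(T + 0*(-4)) = -4*√(T + 0) = -4*√T)
t(-19)*U(-4) + x(-2) = -19*28 - 4*I*√2 = -532 - 4*I*√2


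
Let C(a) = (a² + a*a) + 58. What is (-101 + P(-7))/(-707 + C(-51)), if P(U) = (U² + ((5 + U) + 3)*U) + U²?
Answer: -10/4553 ≈ -0.0021964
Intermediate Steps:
C(a) = 58 + 2*a² (C(a) = (a² + a²) + 58 = 2*a² + 58 = 58 + 2*a²)
P(U) = 2*U² + U*(8 + U) (P(U) = (U² + (8 + U)*U) + U² = (U² + U*(8 + U)) + U² = 2*U² + U*(8 + U))
(-101 + P(-7))/(-707 + C(-51)) = (-101 - 7*(8 + 3*(-7)))/(-707 + (58 + 2*(-51)²)) = (-101 - 7*(8 - 21))/(-707 + (58 + 2*2601)) = (-101 - 7*(-13))/(-707 + (58 + 5202)) = (-101 + 91)/(-707 + 5260) = -10/4553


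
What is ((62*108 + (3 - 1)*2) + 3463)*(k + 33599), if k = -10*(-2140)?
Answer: 558954837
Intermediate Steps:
k = 21400
((62*108 + (3 - 1)*2) + 3463)*(k + 33599) = ((62*108 + (3 - 1)*2) + 3463)*(21400 + 33599) = ((6696 + 2*2) + 3463)*54999 = ((6696 + 4) + 3463)*54999 = (6700 + 3463)*54999 = 10163*54999 = 558954837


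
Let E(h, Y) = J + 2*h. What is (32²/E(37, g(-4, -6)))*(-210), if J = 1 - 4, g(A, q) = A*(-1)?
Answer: -215040/71 ≈ -3028.7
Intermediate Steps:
g(A, q) = -A
J = -3
E(h, Y) = -3 + 2*h
(32²/E(37, g(-4, -6)))*(-210) = (32²/(-3 + 2*37))*(-210) = (1024/(-3 + 74))*(-210) = (1024/71)*(-210) = -215040/71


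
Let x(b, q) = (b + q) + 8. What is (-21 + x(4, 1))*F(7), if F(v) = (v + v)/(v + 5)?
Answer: -28/3 ≈ -9.3333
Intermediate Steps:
F(v) = 2*v/(5 + v) (F(v) = (2*v)/(5 + v) = 2*v/(5 + v))
x(b, q) = 8 + b + q
(-21 + x(4, 1))*F(7) = (-21 + (8 + 4 + 1))*(2*7/(5 + 7)) = (-21 + 13)*(2*7/12) = -16*7/12 = -8*7/6 = -28/3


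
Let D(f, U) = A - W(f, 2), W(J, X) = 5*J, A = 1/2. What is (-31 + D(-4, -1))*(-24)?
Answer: 252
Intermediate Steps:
A = ½ ≈ 0.50000
D(f, U) = ½ - 5*f
(-31 + D(-4, -1))*(-24) = (-31 + (½ - 5*(-4)))*(-24) = (-31 + (½ + 20))*(-24) = (-31 + 41/2)*(-24) = -21/2*(-24) = 252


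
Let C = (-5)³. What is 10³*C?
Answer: -125000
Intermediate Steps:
C = -125
10³*C = 10³*(-125) = 1000*(-125) = -125000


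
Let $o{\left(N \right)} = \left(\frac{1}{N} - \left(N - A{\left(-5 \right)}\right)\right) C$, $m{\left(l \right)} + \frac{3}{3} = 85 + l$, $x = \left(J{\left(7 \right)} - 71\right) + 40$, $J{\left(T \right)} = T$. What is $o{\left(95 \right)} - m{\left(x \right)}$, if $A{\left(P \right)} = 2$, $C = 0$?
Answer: $-60$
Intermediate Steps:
$x = -24$ ($x = \left(7 - 71\right) + 40 = -64 + 40 = -24$)
$m{\left(l \right)} = 84 + l$ ($m{\left(l \right)} = -1 + \left(85 + l\right) = 84 + l$)
$o{\left(N \right)} = 0$ ($o{\left(N \right)} = \left(\frac{1}{N} - \left(-2 + N\right)\right) 0 = \left(2 + \frac{1}{N} - N\right) 0 = 0$)
$o{\left(95 \right)} - m{\left(x \right)} = 0 - \left(84 - 24\right) = 0 - 60 = -60$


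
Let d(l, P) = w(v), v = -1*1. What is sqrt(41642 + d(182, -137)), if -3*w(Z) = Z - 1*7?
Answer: sqrt(374802)/3 ≈ 204.07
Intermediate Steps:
v = -1
w(Z) = 7/3 - Z/3 (w(Z) = -(Z - 1*7)/3 = -(Z - 7)/3 = -(-7 + Z)/3 = 7/3 - Z/3)
d(l, P) = 8/3 (d(l, P) = 7/3 - 1/3*(-1) = 7/3 + 1/3 = 8/3)
sqrt(41642 + d(182, -137)) = sqrt(41642 + 8/3) = sqrt(124934/3) = sqrt(374802)/3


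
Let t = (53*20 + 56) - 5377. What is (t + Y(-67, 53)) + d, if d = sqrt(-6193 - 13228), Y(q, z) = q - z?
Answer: -4381 + I*sqrt(19421) ≈ -4381.0 + 139.36*I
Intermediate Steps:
d = I*sqrt(19421) (d = sqrt(-19421) = I*sqrt(19421) ≈ 139.36*I)
t = -4261 (t = (1060 + 56) - 5377 = 1116 - 5377 = -4261)
(t + Y(-67, 53)) + d = (-4261 + (-67 - 1*53)) + I*sqrt(19421) = (-4261 + (-67 - 53)) + I*sqrt(19421) = (-4261 - 120) + I*sqrt(19421) = -4381 + I*sqrt(19421)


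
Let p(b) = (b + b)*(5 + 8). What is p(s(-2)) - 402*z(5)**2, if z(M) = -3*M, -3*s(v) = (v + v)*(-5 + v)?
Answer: -272078/3 ≈ -90693.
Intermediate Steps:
s(v) = -2*v*(-5 + v)/3 (s(v) = -(v + v)*(-5 + v)/3 = -2*v*(-5 + v)/3)
p(b) = 26*b (p(b) = (2*b)*13 = 26*b)
p(s(-2)) - 402*z(5)**2 = 26*((2/3)*(-2)*(5 - 1*(-2))) - 402*(-3*5)**2 = 26*((2/3)*(-2)*(5 + 2)) - 402*(-15)**2 = 26*((2/3)*(-2)*7) - 402*225 = 26*(-28/3) - 90450 = -728/3 - 90450 = -272078/3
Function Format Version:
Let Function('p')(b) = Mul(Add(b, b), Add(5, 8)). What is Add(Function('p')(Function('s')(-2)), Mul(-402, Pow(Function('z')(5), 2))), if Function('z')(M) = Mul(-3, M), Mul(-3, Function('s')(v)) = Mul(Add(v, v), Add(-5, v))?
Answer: Rational(-272078, 3) ≈ -90693.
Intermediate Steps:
Function('s')(v) = Mul(Rational(-2, 3), v, Add(-5, v)) (Function('s')(v) = Mul(Rational(-1, 3), Mul(Add(v, v), Add(-5, v))) = Mul(Rational(-1, 3), Mul(Mul(2, v), Add(-5, v))) = Mul(Rational(-1, 3), Mul(2, v, Add(-5, v))) = Mul(Rational(-2, 3), v, Add(-5, v)))
Function('p')(b) = Mul(26, b) (Function('p')(b) = Mul(Mul(2, b), 13) = Mul(26, b))
Add(Function('p')(Function('s')(-2)), Mul(-402, Pow(Function('z')(5), 2))) = Add(Mul(26, Mul(Rational(2, 3), -2, Add(5, Mul(-1, -2)))), Mul(-402, Pow(Mul(-3, 5), 2))) = Add(Mul(26, Mul(Rational(2, 3), -2, Add(5, 2))), Mul(-402, Pow(-15, 2))) = Add(Mul(26, Mul(Rational(2, 3), -2, 7)), Mul(-402, 225)) = Add(Mul(26, Rational(-28, 3)), -90450) = Add(Rational(-728, 3), -90450) = Rational(-272078, 3)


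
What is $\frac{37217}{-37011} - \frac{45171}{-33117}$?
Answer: $\frac{20919452}{58366347} \approx 0.35842$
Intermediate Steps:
$\frac{37217}{-37011} - \frac{45171}{-33117} = 37217 \left(- \frac{1}{37011}\right) - - \frac{2151}{1577} = - \frac{37217}{37011} + \frac{2151}{1577} = \frac{20919452}{58366347}$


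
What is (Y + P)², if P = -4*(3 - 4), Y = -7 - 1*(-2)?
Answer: 1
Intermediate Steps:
Y = -5 (Y = -7 + 2 = -5)
P = 4 (P = -4*(-1) = 4)
(Y + P)² = (-5 + 4)² = (-1)² = 1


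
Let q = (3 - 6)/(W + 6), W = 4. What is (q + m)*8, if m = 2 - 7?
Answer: -212/5 ≈ -42.400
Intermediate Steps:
m = -5
q = -3/10 (q = (3 - 6)/(4 + 6) = -3/10 ≈ -0.30000)
(q + m)*8 = (-3/10 - 5)*8 = -53/10*8 = -212/5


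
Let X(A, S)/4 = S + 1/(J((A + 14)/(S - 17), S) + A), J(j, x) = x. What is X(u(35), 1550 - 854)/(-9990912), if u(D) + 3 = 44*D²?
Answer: -37996729/136358464704 ≈ -0.00027865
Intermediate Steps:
u(D) = -3 + 44*D²
X(A, S) = 4*S + 4/(A + S) (X(A, S) = 4*(S + 1/(S + A)) = 4*(S + 1/(A + S)) = 4*S + 4/(A + S))
X(u(35), 1550 - 854)/(-9990912) = (4*(1 + (1550 - 854)² + (-3 + 44*35²)*(1550 - 854))/((-3 + 44*35²) + (1550 - 854)))/(-9990912) = (4*(1 + 696² + (-3 + 44*1225)*696)/((-3 + 44*1225) + 696))*(-1/9990912) = (4*(1 + 484416 + (-3 + 53900)*696)/((-3 + 53900) + 696))*(-1/9990912) = (4*(1 + 484416 + 53897*696)/(53897 + 696))*(-1/9990912) = (4*(1 + 484416 + 37512312)/54593)*(-1/9990912) = (4*(1/54593)*37996729)*(-1/9990912) = (151986916/54593)*(-1/9990912) = -37996729/136358464704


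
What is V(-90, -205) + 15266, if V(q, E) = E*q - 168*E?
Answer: 68156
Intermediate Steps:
V(q, E) = -168*E + E*q
V(-90, -205) + 15266 = -205*(-168 - 90) + 15266 = -205*(-258) + 15266 = 52890 + 15266 = 68156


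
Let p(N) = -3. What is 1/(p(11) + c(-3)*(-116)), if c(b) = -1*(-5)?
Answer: -1/583 ≈ -0.0017153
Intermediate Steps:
c(b) = 5
1/(p(11) + c(-3)*(-116)) = 1/(-3 + 5*(-116)) = 1/(-3 - 580) = 1/(-583) = -1/583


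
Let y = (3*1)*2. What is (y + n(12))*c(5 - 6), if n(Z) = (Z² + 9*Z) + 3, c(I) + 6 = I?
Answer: -1827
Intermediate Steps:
c(I) = -6 + I
n(Z) = 3 + Z² + 9*Z
y = 6 (y = 3*2 = 6)
(y + n(12))*c(5 - 6) = (6 + (3 + 12² + 9*12))*(-6 + (5 - 6)) = (6 + (3 + 144 + 108))*(-6 - 1) = (6 + 255)*(-7) = 261*(-7) = -1827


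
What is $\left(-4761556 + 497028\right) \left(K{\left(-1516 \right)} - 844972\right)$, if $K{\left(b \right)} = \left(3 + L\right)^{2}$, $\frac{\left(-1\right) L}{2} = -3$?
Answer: $3603061326448$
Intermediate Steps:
$L = 6$ ($L = \left(-2\right) \left(-3\right) = 6$)
$K{\left(b \right)} = 81$ ($K{\left(b \right)} = \left(3 + 6\right)^{2} = 9^{2} = 81$)
$\left(-4761556 + 497028\right) \left(K{\left(-1516 \right)} - 844972\right) = \left(-4761556 + 497028\right) \left(81 - 844972\right) = \left(-4264528\right) \left(-844891\right) = 3603061326448$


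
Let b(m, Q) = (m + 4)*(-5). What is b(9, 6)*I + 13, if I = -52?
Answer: 3393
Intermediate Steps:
b(m, Q) = -20 - 5*m (b(m, Q) = (4 + m)*(-5) = -20 - 5*m)
b(9, 6)*I + 13 = (-20 - 5*9)*(-52) + 13 = (-20 - 45)*(-52) + 13 = -65*(-52) + 13 = 3380 + 13 = 3393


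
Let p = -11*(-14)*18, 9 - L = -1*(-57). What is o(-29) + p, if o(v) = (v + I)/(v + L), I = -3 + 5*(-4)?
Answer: 213496/77 ≈ 2772.7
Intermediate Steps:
L = -48 (L = 9 - (-1)*(-57) = 9 - 1*57 = 9 - 57 = -48)
I = -23 (I = -3 - 20 = -23)
p = 2772 (p = 154*18 = 2772)
o(v) = (-23 + v)/(-48 + v) (o(v) = (v - 23)/(v - 48) = (-23 + v)/(-48 + v))
o(-29) + p = (-23 - 29)/(-48 - 29) + 2772 = -52/(-77) + 2772 = -1/77*(-52) + 2772 = 52/77 + 2772 = 213496/77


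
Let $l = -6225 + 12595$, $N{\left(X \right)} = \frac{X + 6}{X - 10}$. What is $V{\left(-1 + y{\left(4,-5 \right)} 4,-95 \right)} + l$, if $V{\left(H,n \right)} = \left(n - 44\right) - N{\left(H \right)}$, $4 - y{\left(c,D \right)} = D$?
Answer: $\frac{155734}{25} \approx 6229.4$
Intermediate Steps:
$y{\left(c,D \right)} = 4 - D$
$N{\left(X \right)} = \frac{6 + X}{-10 + X}$
$l = 6370$
$V{\left(H,n \right)} = -44 + n - \frac{6 + H}{-10 + H}$ ($V{\left(H,n \right)} = \left(n - 44\right) - \frac{6 + H}{-10 + H} = \left(-44 + n\right) - \frac{6 + H}{-10 + H} = -44 + n - \frac{6 + H}{-10 + H}$)
$V{\left(-1 + y{\left(4,-5 \right)} 4,-95 \right)} + l = \frac{-6 - \left(-1 + \left(4 - -5\right) 4\right) + \left(-44 - 95\right) \left(-10 - \left(1 - \left(4 - -5\right) 4\right)\right)}{-10 - \left(1 - \left(4 - -5\right) 4\right)} + 6370 = \frac{-6 - \left(-1 + \left(4 + 5\right) 4\right) - 139 \left(-10 - \left(1 - \left(4 + 5\right) 4\right)\right)}{-10 - \left(1 - \left(4 + 5\right) 4\right)} + 6370 = \frac{-6 - \left(-1 + 9 \cdot 4\right) - 139 \left(-10 + \left(-1 + 9 \cdot 4\right)\right)}{-10 + \left(-1 + 9 \cdot 4\right)} + 6370 = \frac{-6 - \left(-1 + 36\right) - 139 \left(-10 + \left(-1 + 36\right)\right)}{-10 + \left(-1 + 36\right)} + 6370 = \frac{-6 - 35 - 139 \left(-10 + 35\right)}{-10 + 35} + 6370 = \frac{-6 - 35 - 3475}{25} + 6370 = \frac{1}{25} \left(-3516\right) + 6370 = - \frac{3516}{25} + 6370 = \frac{155734}{25}$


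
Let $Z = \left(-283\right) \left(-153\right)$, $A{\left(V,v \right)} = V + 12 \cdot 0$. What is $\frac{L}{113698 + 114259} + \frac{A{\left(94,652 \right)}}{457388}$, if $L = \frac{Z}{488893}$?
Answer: $\frac{5247891556753}{25487164532659094} \approx 0.0002059$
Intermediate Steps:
$A{\left(V,v \right)} = V$ ($A{\left(V,v \right)} = V + 0 = V$)
$Z = 43299$
$L = \frac{43299}{488893} \approx 0.088565$
$\frac{L}{113698 + 114259} + \frac{A{\left(94,652 \right)}}{457388} = \frac{43299}{488893 \left(113698 + 114259\right)} + \frac{94}{457388} = \frac{43299}{488893 \cdot 227957} + 94 \cdot \frac{1}{457388} = \frac{43299}{488893} \cdot \frac{1}{227957} + \frac{47}{228694} = \frac{43299}{111446581601} + \frac{47}{228694} = \frac{5247891556753}{25487164532659094}$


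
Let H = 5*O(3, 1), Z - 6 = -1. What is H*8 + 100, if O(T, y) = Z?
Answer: 300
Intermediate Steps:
Z = 5 (Z = 6 - 1 = 5)
O(T, y) = 5
H = 25 (H = 5*5 = 25)
H*8 + 100 = 25*8 + 100 = 200 + 100 = 300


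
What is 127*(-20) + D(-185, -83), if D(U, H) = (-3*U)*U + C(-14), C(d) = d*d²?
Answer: -107959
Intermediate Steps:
C(d) = d³
D(U, H) = -2744 - 3*U² (D(U, H) = (-3*U)*U + (-14)³ = -3*U² - 2744 = -2744 - 3*U²)
127*(-20) + D(-185, -83) = 127*(-20) + (-2744 - 3*(-185)²) = -2540 + (-2744 - 3*34225) = -2540 + (-2744 - 102675) = -2540 - 105419 = -107959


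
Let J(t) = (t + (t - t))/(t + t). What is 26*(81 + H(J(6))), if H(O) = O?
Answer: 2119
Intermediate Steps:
J(t) = ½ (J(t) = (t + 0)/((2*t)) = t*(1/(2*t)) = ½)
26*(81 + H(J(6))) = 26*(81 + ½) = 26*(163/2) = 2119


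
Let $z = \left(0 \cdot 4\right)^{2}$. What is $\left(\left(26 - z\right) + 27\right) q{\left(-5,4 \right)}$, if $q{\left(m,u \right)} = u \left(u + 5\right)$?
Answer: $1908$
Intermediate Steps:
$q{\left(m,u \right)} = u \left(5 + u\right)$
$z = 0$ ($z = 0^{2} = 0$)
$\left(\left(26 - z\right) + 27\right) q{\left(-5,4 \right)} = \left(\left(26 - 0\right) + 27\right) 4 \left(5 + 4\right) = \left(\left(26 + 0\right) + 27\right) 4 \cdot 9 = \left(26 + 27\right) 36 = 53 \cdot 36 = 1908$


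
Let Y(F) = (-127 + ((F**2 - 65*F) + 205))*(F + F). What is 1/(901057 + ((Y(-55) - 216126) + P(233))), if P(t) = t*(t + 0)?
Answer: 1/4640 ≈ 0.00021552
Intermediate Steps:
P(t) = t**2 (P(t) = t*t = t**2)
Y(F) = 2*F*(78 + F**2 - 65*F) (Y(F) = (-127 + (205 + F**2 - 65*F))*(2*F) = (78 + F**2 - 65*F)*(2*F) = 2*F*(78 + F**2 - 65*F))
1/(901057 + ((Y(-55) - 216126) + P(233))) = 1/(901057 + ((2*(-55)*(78 + (-55)**2 - 65*(-55)) - 216126) + 233**2)) = 1/(901057 + ((2*(-55)*(78 + 3025 + 3575) - 216126) + 54289)) = 1/(901057 + ((2*(-55)*6678 - 216126) + 54289)) = 1/(901057 + ((-734580 - 216126) + 54289)) = 1/(901057 + (-950706 + 54289)) = 1/(901057 - 896417) = 1/4640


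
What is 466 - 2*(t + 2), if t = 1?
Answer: 460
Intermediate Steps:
466 - 2*(t + 2) = 466 - 2*(1 + 2) = 466 - 2*3 = 466 - 6 = 460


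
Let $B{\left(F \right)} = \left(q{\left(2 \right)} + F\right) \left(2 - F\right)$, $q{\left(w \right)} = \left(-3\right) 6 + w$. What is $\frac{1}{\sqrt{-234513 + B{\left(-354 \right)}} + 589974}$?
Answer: $\frac{84282}{49724240987} - \frac{i \sqrt{366233}}{348069686909} \approx 1.695 \cdot 10^{-6} - 1.7387 \cdot 10^{-9} i$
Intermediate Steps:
$q{\left(w \right)} = -18 + w$
$B{\left(F \right)} = \left(-16 + F\right) \left(2 - F\right)$ ($B{\left(F \right)} = \left(\left(-18 + 2\right) + F\right) \left(2 - F\right) = \left(-16 + F\right) \left(2 - F\right)$)
$\frac{1}{\sqrt{-234513 + B{\left(-354 \right)}} + 589974} = \frac{1}{\sqrt{-234513 - 131720} + 589974} = \frac{1}{\sqrt{-366233} + 589974} = \frac{1}{i \sqrt{366233} + 589974} = \frac{1}{589974 + i \sqrt{366233}}$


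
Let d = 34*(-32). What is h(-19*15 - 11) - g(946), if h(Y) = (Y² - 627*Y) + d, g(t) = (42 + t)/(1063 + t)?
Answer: 546688092/2009 ≈ 2.7212e+5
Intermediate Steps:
g(t) = (42 + t)/(1063 + t)
d = -1088
h(Y) = -1088 + Y² - 627*Y (h(Y) = (Y² - 627*Y) - 1088 = -1088 + Y² - 627*Y)
h(-19*15 - 11) - g(946) = (-1088 + (-19*15 - 11)² - 627*(-19*15 - 11)) - (42 + 946)/(1063 + 946) = (-1088 + (-285 - 11)² - 627*(-285 - 11)) - 988/2009 = (-1088 + (-296)² - 627*(-296)) - 988/2009 = (-1088 + 87616 + 185592) - 1*988/2009 = 272120 - 988/2009 = 546688092/2009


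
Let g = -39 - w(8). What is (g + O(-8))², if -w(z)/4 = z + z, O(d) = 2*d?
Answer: 81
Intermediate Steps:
w(z) = -8*z (w(z) = -4*(z + z) = -8*z)
g = 25 (g = -39 - (-8)*8 = -39 - 1*(-64) = -39 + 64 = 25)
(g + O(-8))² = (25 + 2*(-8))² = (25 - 16)² = 9² = 81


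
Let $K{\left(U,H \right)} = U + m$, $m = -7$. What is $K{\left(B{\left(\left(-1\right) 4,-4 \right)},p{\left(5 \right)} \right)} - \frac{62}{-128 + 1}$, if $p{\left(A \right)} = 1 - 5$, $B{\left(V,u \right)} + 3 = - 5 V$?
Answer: $\frac{1332}{127} \approx 10.488$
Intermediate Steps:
$B{\left(V,u \right)} = -3 - 5 V$
$p{\left(A \right)} = -4$
$K{\left(U,H \right)} = -7 + U$ ($K{\left(U,H \right)} = U - 7 = -7 + U$)
$K{\left(B{\left(\left(-1\right) 4,-4 \right)},p{\left(5 \right)} \right)} - \frac{62}{-128 + 1} = \left(-7 - \left(3 + 5 \left(\left(-1\right) 4\right)\right)\right) - \frac{62}{-128 + 1} = \left(-7 - -17\right) - \frac{62}{-127} = \left(-7 + \left(-3 + 20\right)\right) - - \frac{62}{127} = \left(-7 + 17\right) + \frac{62}{127} = 10 + \frac{62}{127} = \frac{1332}{127}$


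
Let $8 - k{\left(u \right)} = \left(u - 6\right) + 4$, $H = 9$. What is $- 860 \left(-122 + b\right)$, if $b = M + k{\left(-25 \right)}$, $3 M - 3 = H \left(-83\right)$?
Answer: $288100$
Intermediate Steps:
$k{\left(u \right)} = 10 - u$ ($k{\left(u \right)} = 8 - \left(\left(u - 6\right) + 4\right) = 8 - \left(\left(-6 + u\right) + 4\right) = 8 - \left(-2 + u\right) = 10 - u$)
$M = -248$ ($M = 1 + \frac{9 \left(-83\right)}{3} = 1 + \frac{1}{3} \left(-747\right) = 1 - 249 = -248$)
$b = -213$ ($b = -248 + \left(10 - -25\right) = -248 + \left(10 + 25\right) = -248 + 35 = -213$)
$- 860 \left(-122 + b\right) = - 860 \left(-122 - 213\right) = \left(-860\right) \left(-335\right) = 288100$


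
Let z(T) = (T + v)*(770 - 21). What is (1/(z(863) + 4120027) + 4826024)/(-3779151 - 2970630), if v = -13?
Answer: -22955837362249/32106528037737 ≈ -0.71499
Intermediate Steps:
z(T) = -9737 + 749*T (z(T) = (T - 13)*(770 - 21) = (-13 + T)*749 = -9737 + 749*T)
(1/(z(863) + 4120027) + 4826024)/(-3779151 - 2970630) = (1/((-9737 + 749*863) + 4120027) + 4826024)/(-3779151 - 2970630) = (1/((-9737 + 646387) + 4120027) + 4826024)/(-6749781) = (1/(636650 + 4120027) + 4826024)*(-1/6749781) = (1/4756677 + 4826024)*(-1/6749781) = (22955837362249/4756677)*(-1/6749781) = -22955837362249/32106528037737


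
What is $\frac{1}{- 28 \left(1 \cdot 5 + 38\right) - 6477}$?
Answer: $- \frac{1}{7681} \approx -0.00013019$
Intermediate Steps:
$\frac{1}{- 28 \left(1 \cdot 5 + 38\right) - 6477} = \frac{1}{- 28 \left(5 + 38\right) - 6477} = \frac{1}{\left(-28\right) 43 - 6477} = \frac{1}{-1204 - 6477} = \frac{1}{-7681} = - \frac{1}{7681}$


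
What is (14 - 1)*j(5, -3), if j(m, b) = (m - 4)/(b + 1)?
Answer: -13/2 ≈ -6.5000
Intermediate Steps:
j(m, b) = (-4 + m)/(1 + b)
(14 - 1)*j(5, -3) = (14 - 1)*((-4 + 5)/(1 - 3)) = 13*(1/(-2)) = 13*(-1/2*1) = 13*(-1/2) = -13/2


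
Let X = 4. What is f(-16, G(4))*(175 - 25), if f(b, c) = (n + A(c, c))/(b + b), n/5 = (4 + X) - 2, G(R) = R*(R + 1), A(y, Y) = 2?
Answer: -150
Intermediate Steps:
G(R) = R*(1 + R)
n = 30 (n = 5*((4 + 4) - 2) = 5*(8 - 2) = 5*6 = 30)
f(b, c) = 16/b (f(b, c) = (30 + 2)/(b + b) = 32/((2*b)) = 32*(1/(2*b)) = 16/b)
f(-16, G(4))*(175 - 25) = (16/(-16))*(175 - 25) = (16*(-1/16))*150 = -1*150 = -150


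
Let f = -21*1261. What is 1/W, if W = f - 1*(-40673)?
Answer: 1/14192 ≈ 7.0462e-5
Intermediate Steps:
f = -26481
W = 14192 (W = -26481 - 1*(-40673) = -26481 + 40673 = 14192)
1/W = 1/14192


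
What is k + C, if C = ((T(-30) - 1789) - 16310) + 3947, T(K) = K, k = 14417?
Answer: 235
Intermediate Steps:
C = -14182 (C = ((-30 - 1789) - 16310) + 3947 = (-1819 - 16310) + 3947 = -18129 + 3947 = -14182)
k + C = 14417 - 14182 = 235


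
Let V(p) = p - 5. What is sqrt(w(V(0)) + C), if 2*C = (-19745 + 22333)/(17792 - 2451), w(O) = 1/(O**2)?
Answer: 3*sqrt(153671)/3335 ≈ 0.35263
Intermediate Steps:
V(p) = -5 + p
w(O) = O**(-2)
C = 1294/15341 (C = ((-19745 + 22333)/(17792 - 2451))/2 = (2588/15341)/2 = (2588*(1/15341))/2 = (1/2)*(2588/15341) = 1294/15341 ≈ 0.084349)
sqrt(w(V(0)) + C) = sqrt((-5 + 0)**(-2) + 1294/15341) = sqrt((-5)**(-2) + 1294/15341) = sqrt(1/25 + 1294/15341) = sqrt(47691/383525) = 3*sqrt(153671)/3335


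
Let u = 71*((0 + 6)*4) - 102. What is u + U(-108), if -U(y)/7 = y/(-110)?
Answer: 87732/55 ≈ 1595.1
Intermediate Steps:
U(y) = 7*y/110 (U(y) = -7*y/(-110) = -7*y*(-1)/110 = -(-7)*y/110 = 7*y/110)
u = 1602 (u = 71*(6*4) - 102 = 71*24 - 102 = 1704 - 102 = 1602)
u + U(-108) = 1602 + (7/110)*(-108) = 1602 - 378/55 = 87732/55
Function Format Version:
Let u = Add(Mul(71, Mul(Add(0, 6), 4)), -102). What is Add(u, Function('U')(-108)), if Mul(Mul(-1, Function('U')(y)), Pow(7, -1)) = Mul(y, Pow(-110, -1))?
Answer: Rational(87732, 55) ≈ 1595.1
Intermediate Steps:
Function('U')(y) = Mul(Rational(7, 110), y) (Function('U')(y) = Mul(-7, Mul(y, Pow(-110, -1))) = Mul(-7, Mul(y, Rational(-1, 110))) = Mul(-7, Mul(Rational(-1, 110), y)) = Mul(Rational(7, 110), y))
u = 1602 (u = Add(Mul(71, Mul(6, 4)), -102) = Add(Mul(71, 24), -102) = Add(1704, -102) = 1602)
Add(u, Function('U')(-108)) = Add(1602, Mul(Rational(7, 110), -108)) = Add(1602, Rational(-378, 55)) = Rational(87732, 55)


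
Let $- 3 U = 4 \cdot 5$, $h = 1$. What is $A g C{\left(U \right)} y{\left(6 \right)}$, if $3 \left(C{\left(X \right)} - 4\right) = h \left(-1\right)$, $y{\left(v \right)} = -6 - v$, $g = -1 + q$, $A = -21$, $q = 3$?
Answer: $1848$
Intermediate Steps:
$U = - \frac{20}{3}$ ($U = - \frac{4 \cdot 5}{3} = \left(- \frac{1}{3}\right) 20 = - \frac{20}{3} \approx -6.6667$)
$g = 2$ ($g = -1 + 3 = 2$)
$C{\left(X \right)} = \frac{11}{3}$ ($C{\left(X \right)} = 4 + \frac{1 \left(-1\right)}{3} = 4 + \frac{1}{3} \left(-1\right) = 4 - \frac{1}{3} = \frac{11}{3}$)
$A g C{\left(U \right)} y{\left(6 \right)} = - 21 \cdot 2 \cdot \frac{11}{3} \left(-6 - 6\right) = \left(-21\right) \frac{22}{3} \left(-6 - 6\right) = \left(-154\right) \left(-12\right) = 1848$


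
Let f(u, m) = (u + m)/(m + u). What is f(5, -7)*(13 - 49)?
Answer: -36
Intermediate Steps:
f(u, m) = 1 (f(u, m) = (m + u)/(m + u) = 1)
f(5, -7)*(13 - 49) = 1*(13 - 49) = 1*(-36) = -36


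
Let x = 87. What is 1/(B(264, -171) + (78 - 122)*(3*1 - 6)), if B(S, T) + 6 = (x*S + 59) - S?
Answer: 1/22889 ≈ 4.3689e-5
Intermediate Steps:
B(S, T) = 53 + 86*S (B(S, T) = -6 + ((87*S + 59) - S) = -6 + ((59 + 87*S) - S) = -6 + (59 + 86*S) = 53 + 86*S)
1/(B(264, -171) + (78 - 122)*(3*1 - 6)) = 1/((53 + 86*264) + (78 - 122)*(3*1 - 6)) = 1/((53 + 22704) - 44*(3 - 6)) = 1/(22757 - 44*(-3)) = 1/(22757 + 132) = 1/22889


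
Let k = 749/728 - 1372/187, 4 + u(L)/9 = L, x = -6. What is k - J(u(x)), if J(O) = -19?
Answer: 246833/19448 ≈ 12.692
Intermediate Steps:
u(L) = -36 + 9*L
k = -122679/19448 (k = 749*(1/728) - 1372*1/187 = 107/104 - 1372/187 = -122679/19448 ≈ -6.3081)
k - J(u(x)) = -122679/19448 - 1*(-19) = -122679/19448 + 19 = 246833/19448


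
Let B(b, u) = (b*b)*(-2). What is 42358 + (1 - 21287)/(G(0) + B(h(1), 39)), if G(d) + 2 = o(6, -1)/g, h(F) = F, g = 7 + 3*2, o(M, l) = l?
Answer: 2521692/53 ≈ 47579.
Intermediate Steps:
g = 13 (g = 7 + 6 = 13)
B(b, u) = -2*b² (B(b, u) = b²*(-2) = -2*b²)
G(d) = -27/13 (G(d) = -2 - 1/13 = -27/13)
42358 + (1 - 21287)/(G(0) + B(h(1), 39)) = 42358 + (1 - 21287)/(-27/13 - 2*1²) = 42358 - 21286/(-27/13 - 2*1) = 42358 - 21286/(-27/13 - 2) = 42358 - 21286/(-53/13) = 42358 - 21286*(-13/53) = 42358 + 276718/53 = 2521692/53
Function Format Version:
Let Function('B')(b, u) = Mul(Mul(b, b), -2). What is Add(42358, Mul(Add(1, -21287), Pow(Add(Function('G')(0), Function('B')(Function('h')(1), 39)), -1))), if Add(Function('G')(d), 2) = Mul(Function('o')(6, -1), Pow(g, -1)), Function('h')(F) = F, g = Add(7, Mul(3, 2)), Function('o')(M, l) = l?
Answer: Rational(2521692, 53) ≈ 47579.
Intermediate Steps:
g = 13 (g = Add(7, 6) = 13)
Function('B')(b, u) = Mul(-2, Pow(b, 2)) (Function('B')(b, u) = Mul(Pow(b, 2), -2) = Mul(-2, Pow(b, 2)))
Function('G')(d) = Rational(-27, 13) (Function('G')(d) = Add(-2, Mul(-1, Pow(13, -1))) = Add(-2, Mul(-1, Rational(1, 13))) = Add(-2, Rational(-1, 13)) = Rational(-27, 13))
Add(42358, Mul(Add(1, -21287), Pow(Add(Function('G')(0), Function('B')(Function('h')(1), 39)), -1))) = Add(42358, Mul(Add(1, -21287), Pow(Add(Rational(-27, 13), Mul(-2, Pow(1, 2))), -1))) = Add(42358, Mul(-21286, Pow(Add(Rational(-27, 13), Mul(-2, 1)), -1))) = Add(42358, Mul(-21286, Pow(Add(Rational(-27, 13), -2), -1))) = Add(42358, Mul(-21286, Pow(Rational(-53, 13), -1))) = Add(42358, Mul(-21286, Rational(-13, 53))) = Add(42358, Rational(276718, 53)) = Rational(2521692, 53)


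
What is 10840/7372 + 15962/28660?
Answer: 53543283/26410190 ≈ 2.0274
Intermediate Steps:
10840/7372 + 15962/28660 = 10840*(1/7372) + 15962*(1/28660) = 2710/1843 + 7981/14330 = 53543283/26410190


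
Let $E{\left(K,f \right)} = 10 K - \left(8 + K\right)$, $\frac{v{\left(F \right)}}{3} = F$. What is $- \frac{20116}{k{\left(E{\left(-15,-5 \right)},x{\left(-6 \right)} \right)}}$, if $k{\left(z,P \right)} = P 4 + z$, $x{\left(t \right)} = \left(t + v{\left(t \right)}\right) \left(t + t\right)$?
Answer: $- \frac{20116}{1009} \approx -19.937$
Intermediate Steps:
$v{\left(F \right)} = 3 F$
$E{\left(K,f \right)} = -8 + 9 K$
$x{\left(t \right)} = 8 t^{2}$ ($x{\left(t \right)} = \left(t + 3 t\right) \left(t + t\right) = 4 t 2 t = 8 t^{2}$)
$k{\left(z,P \right)} = z + 4 P$ ($k{\left(z,P \right)} = 4 P + z = z + 4 P$)
$- \frac{20116}{k{\left(E{\left(-15,-5 \right)},x{\left(-6 \right)} \right)}} = - \frac{20116}{\left(-8 + 9 \left(-15\right)\right) + 4 \cdot 8 \left(-6\right)^{2}} = - \frac{20116}{\left(-8 - 135\right) + 4 \cdot 8 \cdot 36} = - \frac{20116}{-143 + 4 \cdot 288} = - \frac{20116}{-143 + 1152} = - \frac{20116}{1009}$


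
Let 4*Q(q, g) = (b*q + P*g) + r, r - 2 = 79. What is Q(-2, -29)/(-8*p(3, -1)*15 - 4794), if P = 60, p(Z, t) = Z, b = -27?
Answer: 535/6872 ≈ 0.077852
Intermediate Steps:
r = 81 (r = 2 + 79 = 81)
Q(q, g) = 81/4 + 15*g - 27*q/4 (Q(q, g) = ((-27*q + 60*g) + 81)/4 = (81 - 27*q + 60*g)/4 = 81/4 + 15*g - 27*q/4)
Q(-2, -29)/(-8*p(3, -1)*15 - 4794) = (81/4 + 15*(-29) - 27/4*(-2))/(-8*3*15 - 4794) = (81/4 - 435 + 27/2)/(-24*15 - 4794) = -1605/(4*(-360 - 4794)) = -1605/4/(-5154) = -1605/4*(-1/5154) = 535/6872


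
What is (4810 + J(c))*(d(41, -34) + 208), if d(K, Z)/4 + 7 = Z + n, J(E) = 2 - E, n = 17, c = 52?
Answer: 533120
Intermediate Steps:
d(K, Z) = 40 + 4*Z (d(K, Z) = -28 + 4*(Z + 17) = -28 + 4*(17 + Z) = -28 + (68 + 4*Z) = 40 + 4*Z)
(4810 + J(c))*(d(41, -34) + 208) = (4810 + (2 - 1*52))*((40 + 4*(-34)) + 208) = (4810 + (2 - 52))*((40 - 136) + 208) = (4810 - 50)*(-96 + 208) = 4760*112 = 533120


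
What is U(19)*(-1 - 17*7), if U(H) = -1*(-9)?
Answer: -1080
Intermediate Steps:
U(H) = 9
U(19)*(-1 - 17*7) = 9*(-1 - 17*7) = 9*(-1 - 119) = 9*(-120) = -1080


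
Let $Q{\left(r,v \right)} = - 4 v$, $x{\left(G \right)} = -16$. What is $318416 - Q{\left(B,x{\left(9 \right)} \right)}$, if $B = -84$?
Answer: $318352$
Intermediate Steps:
$318416 - Q{\left(B,x{\left(9 \right)} \right)} = 318416 - \left(-4\right) \left(-16\right) = 318416 - 64 = 318352$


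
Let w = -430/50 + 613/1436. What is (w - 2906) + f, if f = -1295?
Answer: -30221863/7180 ≈ -4209.2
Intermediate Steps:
w = -58683/7180 (w = -430*1/50 + 613*(1/1436) = -43/5 + 613/1436 = -58683/7180 ≈ -8.1731)
(w - 2906) + f = (-58683/7180 - 2906) - 1295 = -20923763/7180 - 1295 = -30221863/7180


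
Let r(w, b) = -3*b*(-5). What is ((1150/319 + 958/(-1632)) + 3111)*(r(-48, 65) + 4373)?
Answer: 1083760625591/65076 ≈ 1.6654e+7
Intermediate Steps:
r(w, b) = 15*b
((1150/319 + 958/(-1632)) + 3111)*(r(-48, 65) + 4373) = ((1150/319 + 958/(-1632)) + 3111)*(15*65 + 4373) = ((1150*(1/319) + 958*(-1/1632)) + 3111)*(975 + 4373) = ((1150/319 - 479/816) + 3111)*5348 = (785599/260304 + 3111)*5348 = (810591343/260304)*5348 = 1083760625591/65076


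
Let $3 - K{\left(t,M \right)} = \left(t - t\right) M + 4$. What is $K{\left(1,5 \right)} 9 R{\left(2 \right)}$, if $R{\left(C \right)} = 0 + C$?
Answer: $-18$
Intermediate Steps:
$K{\left(t,M \right)} = -1$ ($K{\left(t,M \right)} = 3 - \left(\left(t - t\right) M + 4\right) = 3 - \left(0 M + 4\right) = 3 - \left(0 + 4\right) = 3 - 4 = -1$)
$R{\left(C \right)} = C$
$K{\left(1,5 \right)} 9 R{\left(2 \right)} = \left(-1\right) 9 \cdot 2 = \left(-9\right) 2 = -18$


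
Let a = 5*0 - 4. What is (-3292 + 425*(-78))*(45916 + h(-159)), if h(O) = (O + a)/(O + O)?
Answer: -266053038671/159 ≈ -1.6733e+9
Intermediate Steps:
a = -4 (a = 0 - 4 = -4)
h(O) = (-4 + O)/(2*O) (h(O) = (O - 4)/(O + O) = (-4 + O)/((2*O)) = (-4 + O)*(1/(2*O)) = (-4 + O)/(2*O))
(-3292 + 425*(-78))*(45916 + h(-159)) = (-3292 + 425*(-78))*(45916 + (1/2)*(-4 - 159)/(-159)) = (-3292 - 33150)*(45916 + (1/2)*(-1/159)*(-163)) = -36442*(45916 + 163/318) = -36442*14601451/318 = -266053038671/159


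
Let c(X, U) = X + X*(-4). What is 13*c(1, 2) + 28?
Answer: -11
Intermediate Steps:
c(X, U) = -3*X (c(X, U) = X - 4*X = -3*X)
13*c(1, 2) + 28 = 13*(-3*1) + 28 = 13*(-3) + 28 = -39 + 28 = -11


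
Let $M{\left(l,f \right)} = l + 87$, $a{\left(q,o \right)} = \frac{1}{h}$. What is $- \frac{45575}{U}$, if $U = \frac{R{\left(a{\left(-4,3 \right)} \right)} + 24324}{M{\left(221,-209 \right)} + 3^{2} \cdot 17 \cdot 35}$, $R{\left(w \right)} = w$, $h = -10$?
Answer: $- \frac{2580912250}{243239} \approx -10611.0$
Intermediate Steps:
$a{\left(q,o \right)} = - \frac{1}{10}$ ($a{\left(q,o \right)} = \frac{1}{-10} = - \frac{1}{10}$)
$M{\left(l,f \right)} = 87 + l$
$U = \frac{243239}{56630}$ ($U = \frac{- \frac{1}{10} + 24324}{\left(87 + 221\right) + 3^{2} \cdot 17 \cdot 35} = \frac{243239}{10 \left(308 + 9 \cdot 17 \cdot 35\right)} = \frac{243239}{10 \left(308 + 153 \cdot 35\right)} = \frac{243239}{10 \left(308 + 5355\right)} = \frac{243239}{10 \cdot 5663} = \frac{243239}{10} \cdot \frac{1}{5663} = \frac{243239}{56630} \approx 4.2952$)
$- \frac{45575}{U} = - \frac{45575}{\frac{243239}{56630}} = \left(-45575\right) \frac{56630}{243239} = - \frac{2580912250}{243239}$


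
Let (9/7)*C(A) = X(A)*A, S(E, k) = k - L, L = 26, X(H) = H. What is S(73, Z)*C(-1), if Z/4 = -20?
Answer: -742/9 ≈ -82.444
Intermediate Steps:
Z = -80 (Z = 4*(-20) = -80)
S(E, k) = -26 + k (S(E, k) = k - 1*26 = k - 26 = -26 + k)
C(A) = 7*A²/9 (C(A) = 7*(A*A)/9 = 7*A²/9)
S(73, Z)*C(-1) = (-26 - 80)*((7/9)*(-1)²) = -742/9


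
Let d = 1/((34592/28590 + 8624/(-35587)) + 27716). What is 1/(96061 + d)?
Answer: 14100069461812/1354466773079838697 ≈ 1.0410e-5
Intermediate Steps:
d = 508716165/14100069461812 (d = 1/((34592*(1/28590) + 8624*(-1/35587)) + 27716) = 1/((17296/14295 - 8624/35587) + 27716) = 1/(492232672/508716165 + 27716) = 1/(14100069461812/508716165) = 508716165/14100069461812 ≈ 3.6079e-5)
1/(96061 + d) = 1/(96061 + 508716165/14100069461812) = 1/(1354466773079838697/14100069461812) = 14100069461812/1354466773079838697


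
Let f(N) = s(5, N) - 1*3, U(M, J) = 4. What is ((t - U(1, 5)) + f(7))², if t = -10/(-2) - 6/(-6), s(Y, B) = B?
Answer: 36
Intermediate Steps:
f(N) = -3 + N (f(N) = N - 1*3 = N - 3 = -3 + N)
t = 6 (t = -10*(-½) - 6*(-⅙) = 5 + 1 = 6)
((t - U(1, 5)) + f(7))² = ((6 - 1*4) + (-3 + 7))² = ((6 - 4) + 4)² = (2 + 4)² = 6² = 36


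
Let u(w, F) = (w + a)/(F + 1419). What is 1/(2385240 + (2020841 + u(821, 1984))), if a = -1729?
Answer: 3403/14993892735 ≈ 2.2696e-7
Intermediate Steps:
u(w, F) = (-1729 + w)/(1419 + F) (u(w, F) = (w - 1729)/(F + 1419) = (-1729 + w)/(1419 + F))
1/(2385240 + (2020841 + u(821, 1984))) = 1/(2385240 + (2020841 + (-1729 + 821)/(1419 + 1984))) = 1/(2385240 + (2020841 - 908/3403)) = 1/(2385240 + 6876921015/3403) = 1/(14993892735/3403) = 3403/14993892735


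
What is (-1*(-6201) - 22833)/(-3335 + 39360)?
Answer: -1512/3275 ≈ -0.46168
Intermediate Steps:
(-1*(-6201) - 22833)/(-3335 + 39360) = (6201 - 22833)/36025 = -16632*1/36025 = -1512/3275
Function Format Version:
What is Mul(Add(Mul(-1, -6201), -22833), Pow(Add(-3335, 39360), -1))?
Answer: Rational(-1512, 3275) ≈ -0.46168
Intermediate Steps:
Mul(Add(Mul(-1, -6201), -22833), Pow(Add(-3335, 39360), -1)) = Mul(Add(6201, -22833), Pow(36025, -1)) = Mul(-16632, Rational(1, 36025)) = Rational(-1512, 3275)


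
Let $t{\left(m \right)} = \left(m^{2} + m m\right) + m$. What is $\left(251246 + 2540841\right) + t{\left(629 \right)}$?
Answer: $3583998$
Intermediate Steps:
$t{\left(m \right)} = m + 2 m^{2}$ ($t{\left(m \right)} = \left(m^{2} + m^{2}\right) + m = 2 m^{2} + m = m + 2 m^{2}$)
$\left(251246 + 2540841\right) + t{\left(629 \right)} = \left(251246 + 2540841\right) + 629 \left(1 + 2 \cdot 629\right) = 2792087 + 629 \left(1 + 1258\right) = 2792087 + 629 \cdot 1259 = 2792087 + 791911 = 3583998$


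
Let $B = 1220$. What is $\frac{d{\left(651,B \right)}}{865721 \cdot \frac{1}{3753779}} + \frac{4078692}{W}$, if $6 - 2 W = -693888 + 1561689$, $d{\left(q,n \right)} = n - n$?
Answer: $- \frac{2719128}{289265} \approx -9.4001$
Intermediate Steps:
$d{\left(q,n \right)} = 0$
$W = - \frac{867795}{2}$ ($W = 3 - \frac{-693888 + 1561689}{2} = 3 - \frac{867801}{2} = - \frac{867795}{2} \approx -4.339 \cdot 10^{5}$)
$\frac{d{\left(651,B \right)}}{865721 \cdot \frac{1}{3753779}} + \frac{4078692}{W} = \frac{0}{865721 \cdot \frac{1}{3753779}} + \frac{4078692}{- \frac{867795}{2}} = \frac{0}{865721 \cdot \frac{1}{3753779}} + 4078692 \left(- \frac{2}{867795}\right) = \frac{0}{\frac{865721}{3753779}} - \frac{2719128}{289265} = 0 \cdot \frac{3753779}{865721} - \frac{2719128}{289265} = 0 - \frac{2719128}{289265} = - \frac{2719128}{289265}$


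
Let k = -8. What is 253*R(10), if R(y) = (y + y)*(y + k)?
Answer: 10120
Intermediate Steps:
R(y) = 2*y*(-8 + y) (R(y) = (y + y)*(y - 8) = (2*y)*(-8 + y) = 2*y*(-8 + y))
253*R(10) = 253*(2*10*(-8 + 10)) = 253*(2*10*2) = 253*40 = 10120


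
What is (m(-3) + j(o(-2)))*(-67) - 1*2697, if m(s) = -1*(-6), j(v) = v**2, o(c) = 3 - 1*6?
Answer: -3702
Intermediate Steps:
o(c) = -3 (o(c) = 3 - 6 = -3)
m(s) = 6
(m(-3) + j(o(-2)))*(-67) - 1*2697 = (6 + (-3)**2)*(-67) - 1*2697 = (6 + 9)*(-67) - 2697 = 15*(-67) - 2697 = -1005 - 2697 = -3702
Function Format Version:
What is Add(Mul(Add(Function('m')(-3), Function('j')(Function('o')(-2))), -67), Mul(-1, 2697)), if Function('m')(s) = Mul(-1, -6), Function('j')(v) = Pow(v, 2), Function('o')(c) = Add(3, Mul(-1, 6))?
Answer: -3702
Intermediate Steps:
Function('o')(c) = -3 (Function('o')(c) = Add(3, -6) = -3)
Function('m')(s) = 6
Add(Mul(Add(Function('m')(-3), Function('j')(Function('o')(-2))), -67), Mul(-1, 2697)) = Add(Mul(Add(6, Pow(-3, 2)), -67), Mul(-1, 2697)) = Add(Mul(Add(6, 9), -67), -2697) = Add(Mul(15, -67), -2697) = Add(-1005, -2697) = -3702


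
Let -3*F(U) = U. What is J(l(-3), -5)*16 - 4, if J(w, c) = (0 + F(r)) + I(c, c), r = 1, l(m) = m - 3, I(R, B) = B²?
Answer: 1172/3 ≈ 390.67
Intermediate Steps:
l(m) = -3 + m
F(U) = -U/3
J(w, c) = -⅓ + c² (J(w, c) = (0 - ⅓*1) + c² = (0 - ⅓) + c² = -⅓ + c²)
J(l(-3), -5)*16 - 4 = (-⅓ + (-5)²)*16 - 4 = (-⅓ + 25)*16 - 4 = (74/3)*16 - 4 = 1184/3 - 4 = 1172/3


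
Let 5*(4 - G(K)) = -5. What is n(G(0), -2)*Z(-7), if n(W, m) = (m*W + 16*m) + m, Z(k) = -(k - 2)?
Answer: -396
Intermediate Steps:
G(K) = 5 (G(K) = 4 - ⅕*(-5) = 4 + 1 = 5)
Z(k) = 2 - k (Z(k) = -(-2 + k) = 2 - k)
n(W, m) = 17*m + W*m (n(W, m) = (W*m + 16*m) + m = (16*m + W*m) + m = 17*m + W*m)
n(G(0), -2)*Z(-7) = (-2*(17 + 5))*(2 - 1*(-7)) = (-2*22)*(2 + 7) = -44*9 = -396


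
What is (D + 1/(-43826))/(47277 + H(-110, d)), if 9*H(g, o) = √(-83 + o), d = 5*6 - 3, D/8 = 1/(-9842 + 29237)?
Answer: 8289930177/1005807864331206950 - 331213*I*√14/8549366846815259075 ≈ 8.2421e-9 - 1.4496e-13*I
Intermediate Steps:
D = 8/19395 (D = 8/(-9842 + 29237) = 8/19395 ≈ 0.00041248)
d = 27 (d = 30 - 3 = 27)
H(g, o) = √(-83 + o)/9
(D + 1/(-43826))/(47277 + H(-110, d)) = (8/19395 + 1/(-43826))/(47277 + √(-83 + 27)/9) = (8/19395 - 1/43826)/(47277 + √(-56)/9) = 331213/(850005270*(47277 + (2*I*√14)/9)) = 331213/(850005270*(47277 + 2*I*√14/9))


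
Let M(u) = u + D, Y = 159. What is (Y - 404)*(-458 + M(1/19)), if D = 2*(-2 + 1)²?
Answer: 2122435/19 ≈ 1.1171e+5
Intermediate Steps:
D = 2 (D = 2*(-1)² = 2*1 = 2)
M(u) = 2 + u (M(u) = u + 2 = 2 + u)
(Y - 404)*(-458 + M(1/19)) = (159 - 404)*(-458 + (2 + 1/19)) = -245*(-458 + (2 + 1*(1/19))) = -245*(-458 + (2 + 1/19)) = -245*(-458 + 39/19) = -245*(-8663/19) = 2122435/19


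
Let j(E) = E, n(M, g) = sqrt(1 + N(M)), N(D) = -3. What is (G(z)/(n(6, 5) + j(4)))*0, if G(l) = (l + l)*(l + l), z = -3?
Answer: 0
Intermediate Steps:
n(M, g) = I*sqrt(2) (n(M, g) = sqrt(1 - 3) = sqrt(-2) = I*sqrt(2))
G(l) = 4*l**2 (G(l) = (2*l)*(2*l) = 4*l**2)
(G(z)/(n(6, 5) + j(4)))*0 = ((4*(-3)**2)/(I*sqrt(2) + 4))*0 = ((4*9)/(4 + I*sqrt(2)))*0 = (36/(4 + I*sqrt(2)))*0 = 0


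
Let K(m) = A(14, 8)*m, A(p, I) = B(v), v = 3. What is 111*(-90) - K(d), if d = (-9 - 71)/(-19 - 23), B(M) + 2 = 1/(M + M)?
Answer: -629150/63 ≈ -9986.5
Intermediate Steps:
B(M) = -2 + 1/(2*M) (B(M) = -2 + 1/(M + M) = -2 + 1/(2*M))
A(p, I) = -11/6 (A(p, I) = -2 + (½)/3 = -2 + (½)*(⅓) = -2 + ⅙ = -11/6)
d = 40/21 (d = -80/(-42) = -80*(-1/42) = 40/21 ≈ 1.9048)
K(m) = -11*m/6
111*(-90) - K(d) = 111*(-90) - (-11)*40/(6*21) = -9990 - 1*(-220/63) = -9990 + 220/63 = -629150/63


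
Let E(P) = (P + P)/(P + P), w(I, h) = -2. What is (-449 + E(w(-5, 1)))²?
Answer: 200704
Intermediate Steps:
E(P) = 1 (E(P) = (2*P)/((2*P)) = (2*P)*(1/(2*P)) = 1)
(-449 + E(w(-5, 1)))² = (-449 + 1)² = (-448)² = 200704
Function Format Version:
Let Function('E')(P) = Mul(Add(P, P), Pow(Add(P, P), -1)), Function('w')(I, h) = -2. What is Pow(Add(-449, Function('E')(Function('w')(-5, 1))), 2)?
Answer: 200704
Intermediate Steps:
Function('E')(P) = 1 (Function('E')(P) = Mul(Mul(2, P), Pow(Mul(2, P), -1)) = Mul(Mul(2, P), Mul(Rational(1, 2), Pow(P, -1))) = 1)
Pow(Add(-449, Function('E')(Function('w')(-5, 1))), 2) = Pow(Add(-449, 1), 2) = Pow(-448, 2) = 200704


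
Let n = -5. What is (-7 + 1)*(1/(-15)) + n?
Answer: -23/5 ≈ -4.6000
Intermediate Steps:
(-7 + 1)*(1/(-15)) + n = (-7 + 1)*(1/(-15)) - 5 = -6*(-1)/15 - 5 = -6*(-1/15) - 5 = ⅖ - 5 = -23/5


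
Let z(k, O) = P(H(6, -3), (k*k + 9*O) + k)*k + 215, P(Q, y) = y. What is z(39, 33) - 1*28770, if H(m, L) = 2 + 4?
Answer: 43868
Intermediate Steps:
H(m, L) = 6
z(k, O) = 215 + k*(k + k² + 9*O) (z(k, O) = ((k*k + 9*O) + k)*k + 215 = ((k² + 9*O) + k)*k + 215 = (k + k² + 9*O)*k + 215 = k*(k + k² + 9*O) + 215 = 215 + k*(k + k² + 9*O))
z(39, 33) - 1*28770 = (215 + 39*(39 + 39² + 9*33)) - 1*28770 = (215 + 39*(39 + 1521 + 297)) - 28770 = (215 + 39*1857) - 28770 = (215 + 72423) - 28770 = 72638 - 28770 = 43868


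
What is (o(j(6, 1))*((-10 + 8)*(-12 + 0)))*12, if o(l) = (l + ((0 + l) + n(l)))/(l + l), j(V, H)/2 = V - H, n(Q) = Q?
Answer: 432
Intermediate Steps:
j(V, H) = -2*H + 2*V (j(V, H) = 2*(V - H) = -2*H + 2*V)
o(l) = 3/2 (o(l) = (l + ((0 + l) + l))/(l + l) = (l + (l + l))/((2*l)) = (l + 2*l)*(1/(2*l)) = (3*l)*(1/(2*l)) = 3/2)
(o(j(6, 1))*((-10 + 8)*(-12 + 0)))*12 = (3*((-10 + 8)*(-12 + 0))/2)*12 = (3*(-2*(-12))/2)*12 = ((3/2)*24)*12 = 36*12 = 432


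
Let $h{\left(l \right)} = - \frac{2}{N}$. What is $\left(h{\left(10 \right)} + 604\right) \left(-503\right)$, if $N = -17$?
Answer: $- \frac{5165810}{17} \approx -3.0387 \cdot 10^{5}$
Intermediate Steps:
$h{\left(l \right)} = \frac{2}{17}$ ($h{\left(l \right)} = - \frac{2}{-17} = \left(-2\right) \left(- \frac{1}{17}\right) = \frac{2}{17}$)
$\left(h{\left(10 \right)} + 604\right) \left(-503\right) = \left(\frac{2}{17} + 604\right) \left(-503\right) = \frac{10270}{17} \left(-503\right) = - \frac{5165810}{17}$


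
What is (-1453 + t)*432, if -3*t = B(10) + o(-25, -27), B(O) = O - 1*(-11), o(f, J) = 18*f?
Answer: -565920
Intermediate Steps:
B(O) = 11 + O (B(O) = O + 11 = 11 + O)
t = 143 (t = -((11 + 10) + 18*(-25))/3 = -(21 - 450)/3 = -⅓*(-429) = 143)
(-1453 + t)*432 = (-1453 + 143)*432 = -1310*432 = -565920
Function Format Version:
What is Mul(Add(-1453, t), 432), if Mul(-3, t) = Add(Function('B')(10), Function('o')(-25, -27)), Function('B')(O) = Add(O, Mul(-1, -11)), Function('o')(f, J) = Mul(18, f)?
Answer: -565920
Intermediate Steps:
Function('B')(O) = Add(11, O) (Function('B')(O) = Add(O, 11) = Add(11, O))
t = 143 (t = Mul(Rational(-1, 3), Add(Add(11, 10), Mul(18, -25))) = Mul(Rational(-1, 3), Add(21, -450)) = Mul(Rational(-1, 3), -429) = 143)
Mul(Add(-1453, t), 432) = Mul(Add(-1453, 143), 432) = Mul(-1310, 432) = -565920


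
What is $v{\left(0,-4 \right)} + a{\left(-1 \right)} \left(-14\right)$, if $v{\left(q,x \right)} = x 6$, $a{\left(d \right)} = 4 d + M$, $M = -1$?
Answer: $46$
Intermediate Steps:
$a{\left(d \right)} = -1 + 4 d$ ($a{\left(d \right)} = 4 d - 1 = -1 + 4 d$)
$v{\left(q,x \right)} = 6 x$
$v{\left(0,-4 \right)} + a{\left(-1 \right)} \left(-14\right) = 6 \left(-4\right) + \left(-1 + 4 \left(-1\right)\right) \left(-14\right) = -24 + \left(-1 - 4\right) \left(-14\right) = -24 - -70 = -24 + 70 = 46$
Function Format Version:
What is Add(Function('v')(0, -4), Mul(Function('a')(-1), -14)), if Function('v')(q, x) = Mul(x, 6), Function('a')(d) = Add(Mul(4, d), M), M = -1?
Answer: 46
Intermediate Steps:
Function('a')(d) = Add(-1, Mul(4, d)) (Function('a')(d) = Add(Mul(4, d), -1) = Add(-1, Mul(4, d)))
Function('v')(q, x) = Mul(6, x)
Add(Function('v')(0, -4), Mul(Function('a')(-1), -14)) = Add(Mul(6, -4), Mul(Add(-1, Mul(4, -1)), -14)) = Add(-24, Mul(Add(-1, -4), -14)) = Add(-24, Mul(-5, -14)) = Add(-24, 70) = 46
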